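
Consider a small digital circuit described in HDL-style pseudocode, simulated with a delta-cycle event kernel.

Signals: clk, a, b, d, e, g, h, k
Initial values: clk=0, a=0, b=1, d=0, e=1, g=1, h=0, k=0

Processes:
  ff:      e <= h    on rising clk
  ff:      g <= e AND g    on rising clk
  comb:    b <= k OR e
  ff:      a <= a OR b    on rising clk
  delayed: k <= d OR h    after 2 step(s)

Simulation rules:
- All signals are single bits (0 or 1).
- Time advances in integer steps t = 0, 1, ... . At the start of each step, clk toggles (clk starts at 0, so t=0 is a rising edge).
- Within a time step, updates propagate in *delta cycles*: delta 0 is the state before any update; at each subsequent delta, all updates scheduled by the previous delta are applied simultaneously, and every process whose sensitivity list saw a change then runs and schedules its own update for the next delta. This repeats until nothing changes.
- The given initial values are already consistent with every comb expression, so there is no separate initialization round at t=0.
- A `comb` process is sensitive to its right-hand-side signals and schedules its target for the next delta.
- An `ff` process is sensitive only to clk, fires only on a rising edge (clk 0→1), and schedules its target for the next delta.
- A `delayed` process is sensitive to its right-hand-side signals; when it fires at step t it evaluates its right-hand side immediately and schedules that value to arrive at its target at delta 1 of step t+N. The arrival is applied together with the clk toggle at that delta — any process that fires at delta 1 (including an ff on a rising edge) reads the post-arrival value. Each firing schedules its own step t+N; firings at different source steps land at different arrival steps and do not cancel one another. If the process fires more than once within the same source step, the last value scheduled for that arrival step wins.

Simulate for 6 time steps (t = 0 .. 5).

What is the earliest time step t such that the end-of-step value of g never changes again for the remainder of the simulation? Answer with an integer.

2

t=0 Δ0: h=0 g=1 b=1 k=0 a=0 e=1 d=0 clk=0
  Δ1: clk:0→1
  Δ2: a:0→1, e:1→0
  Δ3: b:1→0
  (3Δ to stable)
t=1 Δ0: h=0 g=1 b=0 k=0 a=1 e=0 d=0 clk=1
  Δ1: clk:1→0
  (1Δ to stable)
t=2 Δ0: h=0 g=1 b=0 k=0 a=1 e=0 d=0 clk=0
  Δ1: clk:0→1
  Δ2: g:1→0
  (2Δ to stable)
t=3 Δ0: h=0 g=0 b=0 k=0 a=1 e=0 d=0 clk=1
  Δ1: clk:1→0
  (1Δ to stable)
t=4 Δ0: h=0 g=0 b=0 k=0 a=1 e=0 d=0 clk=0
  Δ1: clk:0→1
  (1Δ to stable)
t=5 Δ0: h=0 g=0 b=0 k=0 a=1 e=0 d=0 clk=1
  Δ1: clk:1→0
  (1Δ to stable)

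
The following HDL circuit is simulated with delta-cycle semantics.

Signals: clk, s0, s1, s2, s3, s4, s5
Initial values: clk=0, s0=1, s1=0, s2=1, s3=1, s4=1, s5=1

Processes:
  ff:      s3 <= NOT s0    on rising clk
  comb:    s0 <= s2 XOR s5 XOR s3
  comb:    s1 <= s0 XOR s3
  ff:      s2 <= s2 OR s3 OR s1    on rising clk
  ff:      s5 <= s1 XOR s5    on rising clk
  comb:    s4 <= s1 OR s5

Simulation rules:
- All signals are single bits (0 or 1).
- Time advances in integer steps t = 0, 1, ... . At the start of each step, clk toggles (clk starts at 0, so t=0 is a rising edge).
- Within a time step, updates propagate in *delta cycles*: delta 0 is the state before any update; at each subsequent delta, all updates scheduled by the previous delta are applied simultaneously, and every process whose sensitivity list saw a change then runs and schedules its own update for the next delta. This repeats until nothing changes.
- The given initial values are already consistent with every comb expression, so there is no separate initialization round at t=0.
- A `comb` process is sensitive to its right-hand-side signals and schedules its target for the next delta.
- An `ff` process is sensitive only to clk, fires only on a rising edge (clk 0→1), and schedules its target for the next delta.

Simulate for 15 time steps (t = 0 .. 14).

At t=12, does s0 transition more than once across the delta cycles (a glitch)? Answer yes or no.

no

[bits: s0,s4,clk,s5,s2,s3,s1]
t=0: Δ0=1101110 Δ1=1111110 Δ2=1111100 Δ3=0111101 Δ4=0111100 | 4Δ
t=1: Δ0=0111100 Δ1=0101100 | 1Δ
t=2: Δ0=0101100 Δ1=0111100 Δ2=0111110 Δ3=1111111 Δ4=1111110 | 4Δ
t=3: Δ0=1111110 Δ1=1101110 | 1Δ
t=4: Δ0=1101110 Δ1=1111110 Δ2=1111100 Δ3=0111101 Δ4=0111100 | 4Δ
t=5: Δ0=0111100 Δ1=0101100 | 1Δ
t=6: Δ0=0101100 Δ1=0111100 Δ2=0111110 Δ3=1111111 Δ4=1111110 | 4Δ
t=7: Δ0=1111110 Δ1=1101110 | 1Δ
t=8: Δ0=1101110 Δ1=1111110 Δ2=1111100 Δ3=0111101 Δ4=0111100 | 4Δ
t=9: Δ0=0111100 Δ1=0101100 | 1Δ
t=10: Δ0=0101100 Δ1=0111100 Δ2=0111110 Δ3=1111111 Δ4=1111110 | 4Δ
t=11: Δ0=1111110 Δ1=1101110 | 1Δ
t=12: Δ0=1101110 Δ1=1111110 Δ2=1111100 Δ3=0111101 Δ4=0111100 | 4Δ
t=13: Δ0=0111100 Δ1=0101100 | 1Δ
t=14: Δ0=0101100 Δ1=0111100 Δ2=0111110 Δ3=1111111 Δ4=1111110 | 4Δ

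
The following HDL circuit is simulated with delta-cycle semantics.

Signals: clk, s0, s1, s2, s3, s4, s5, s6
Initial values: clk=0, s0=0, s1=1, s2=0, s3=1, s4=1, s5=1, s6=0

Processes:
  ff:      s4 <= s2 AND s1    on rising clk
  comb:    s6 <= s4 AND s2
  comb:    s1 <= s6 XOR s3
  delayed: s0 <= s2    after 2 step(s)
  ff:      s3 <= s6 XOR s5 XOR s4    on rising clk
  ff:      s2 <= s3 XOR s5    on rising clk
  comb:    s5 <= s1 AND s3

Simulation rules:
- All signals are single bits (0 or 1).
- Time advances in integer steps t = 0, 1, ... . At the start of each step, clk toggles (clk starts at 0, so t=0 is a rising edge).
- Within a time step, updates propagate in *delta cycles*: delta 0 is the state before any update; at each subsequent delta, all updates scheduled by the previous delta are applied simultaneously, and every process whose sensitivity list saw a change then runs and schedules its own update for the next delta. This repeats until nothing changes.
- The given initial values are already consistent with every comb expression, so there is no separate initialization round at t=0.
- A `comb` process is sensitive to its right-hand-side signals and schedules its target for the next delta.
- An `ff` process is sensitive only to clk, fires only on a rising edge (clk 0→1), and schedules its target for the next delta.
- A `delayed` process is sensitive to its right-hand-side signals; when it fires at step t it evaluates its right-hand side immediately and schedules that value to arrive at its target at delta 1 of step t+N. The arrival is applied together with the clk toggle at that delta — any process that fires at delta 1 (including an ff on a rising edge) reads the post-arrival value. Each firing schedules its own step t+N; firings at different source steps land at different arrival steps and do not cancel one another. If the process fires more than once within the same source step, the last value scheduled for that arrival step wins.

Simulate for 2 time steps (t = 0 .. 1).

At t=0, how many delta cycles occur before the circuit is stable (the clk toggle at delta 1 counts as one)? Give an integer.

[bits: s5,s3,s1,s0,s6,clk,s4,s2]
t=0: Δ0=11100010 Δ1=11100110 Δ2=10100100 Δ3=00000100 | 3Δ
t=1: Δ0=00000100 Δ1=00000000 | 1Δ

3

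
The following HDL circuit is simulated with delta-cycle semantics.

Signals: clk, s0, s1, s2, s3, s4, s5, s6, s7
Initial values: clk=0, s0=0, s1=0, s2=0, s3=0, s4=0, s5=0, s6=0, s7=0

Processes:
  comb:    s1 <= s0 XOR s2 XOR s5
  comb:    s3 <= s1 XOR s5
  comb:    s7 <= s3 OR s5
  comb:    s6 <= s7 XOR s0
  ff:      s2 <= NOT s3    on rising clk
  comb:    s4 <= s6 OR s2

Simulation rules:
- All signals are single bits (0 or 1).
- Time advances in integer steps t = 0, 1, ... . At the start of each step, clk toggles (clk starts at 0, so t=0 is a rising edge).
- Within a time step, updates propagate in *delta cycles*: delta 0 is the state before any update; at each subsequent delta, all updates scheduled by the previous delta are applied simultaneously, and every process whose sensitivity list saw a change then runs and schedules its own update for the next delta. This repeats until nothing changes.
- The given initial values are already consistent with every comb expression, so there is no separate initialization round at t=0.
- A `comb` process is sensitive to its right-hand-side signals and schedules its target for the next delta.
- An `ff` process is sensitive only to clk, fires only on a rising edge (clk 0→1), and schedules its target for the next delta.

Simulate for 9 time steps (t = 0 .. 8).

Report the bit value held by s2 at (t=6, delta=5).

0

t=0 Δ0: s5=0 s4=0 s6=0 s3=0 s7=0 clk=0 s1=0 s2=0 s0=0
  Δ1: clk:0→1
  Δ2: s2:0→1
  Δ3: s4:0→1, s1:0→1
  Δ4: s3:0→1
  Δ5: s7:0→1
  Δ6: s6:0→1
  (6Δ to stable)
t=1 Δ0: s5=0 s4=1 s6=1 s3=1 s7=1 clk=1 s1=1 s2=1 s0=0
  Δ1: clk:1→0
  (1Δ to stable)
t=2 Δ0: s5=0 s4=1 s6=1 s3=1 s7=1 clk=0 s1=1 s2=1 s0=0
  Δ1: clk:0→1
  Δ2: s2:1→0
  Δ3: s1:1→0
  Δ4: s3:1→0
  Δ5: s7:1→0
  Δ6: s6:1→0
  Δ7: s4:1→0
  (7Δ to stable)
t=3 Δ0: s5=0 s4=0 s6=0 s3=0 s7=0 clk=1 s1=0 s2=0 s0=0
  Δ1: clk:1→0
  (1Δ to stable)
t=4 Δ0: s5=0 s4=0 s6=0 s3=0 s7=0 clk=0 s1=0 s2=0 s0=0
  Δ1: clk:0→1
  Δ2: s2:0→1
  Δ3: s4:0→1, s1:0→1
  Δ4: s3:0→1
  Δ5: s7:0→1
  Δ6: s6:0→1
  (6Δ to stable)
t=5 Δ0: s5=0 s4=1 s6=1 s3=1 s7=1 clk=1 s1=1 s2=1 s0=0
  Δ1: clk:1→0
  (1Δ to stable)
t=6 Δ0: s5=0 s4=1 s6=1 s3=1 s7=1 clk=0 s1=1 s2=1 s0=0
  Δ1: clk:0→1
  Δ2: s2:1→0
  Δ3: s1:1→0
  Δ4: s3:1→0
  Δ5: s7:1→0
  Δ6: s6:1→0
  Δ7: s4:1→0
  (7Δ to stable)
t=7 Δ0: s5=0 s4=0 s6=0 s3=0 s7=0 clk=1 s1=0 s2=0 s0=0
  Δ1: clk:1→0
  (1Δ to stable)
t=8 Δ0: s5=0 s4=0 s6=0 s3=0 s7=0 clk=0 s1=0 s2=0 s0=0
  Δ1: clk:0→1
  Δ2: s2:0→1
  Δ3: s4:0→1, s1:0→1
  Δ4: s3:0→1
  Δ5: s7:0→1
  Δ6: s6:0→1
  (6Δ to stable)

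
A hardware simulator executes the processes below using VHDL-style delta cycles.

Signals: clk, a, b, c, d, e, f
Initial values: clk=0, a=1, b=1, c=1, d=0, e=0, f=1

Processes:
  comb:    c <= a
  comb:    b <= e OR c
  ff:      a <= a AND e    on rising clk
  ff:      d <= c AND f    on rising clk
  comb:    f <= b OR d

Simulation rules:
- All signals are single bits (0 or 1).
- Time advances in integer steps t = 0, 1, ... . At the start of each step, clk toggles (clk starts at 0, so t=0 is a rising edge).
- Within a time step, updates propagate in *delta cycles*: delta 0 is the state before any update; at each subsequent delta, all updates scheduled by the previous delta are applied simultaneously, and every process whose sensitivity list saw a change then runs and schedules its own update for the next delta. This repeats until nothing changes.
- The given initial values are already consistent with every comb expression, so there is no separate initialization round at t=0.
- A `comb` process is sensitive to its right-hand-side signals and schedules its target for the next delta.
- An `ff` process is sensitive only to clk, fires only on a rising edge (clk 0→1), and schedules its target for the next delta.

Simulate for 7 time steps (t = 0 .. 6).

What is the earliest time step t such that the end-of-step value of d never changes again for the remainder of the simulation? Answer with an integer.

2

[bits: d,b,e,f,a,clk,c]
t=0: Δ0=0101101 Δ1=0101111 Δ2=1101011 Δ3=1101010 Δ4=1001010 | 4Δ
t=1: Δ0=1001010 Δ1=1001000 | 1Δ
t=2: Δ0=1001000 Δ1=1001010 Δ2=0001010 Δ3=0000010 | 3Δ
t=3: Δ0=0000010 Δ1=0000000 | 1Δ
t=4: Δ0=0000000 Δ1=0000010 | 1Δ
t=5: Δ0=0000010 Δ1=0000000 | 1Δ
t=6: Δ0=0000000 Δ1=0000010 | 1Δ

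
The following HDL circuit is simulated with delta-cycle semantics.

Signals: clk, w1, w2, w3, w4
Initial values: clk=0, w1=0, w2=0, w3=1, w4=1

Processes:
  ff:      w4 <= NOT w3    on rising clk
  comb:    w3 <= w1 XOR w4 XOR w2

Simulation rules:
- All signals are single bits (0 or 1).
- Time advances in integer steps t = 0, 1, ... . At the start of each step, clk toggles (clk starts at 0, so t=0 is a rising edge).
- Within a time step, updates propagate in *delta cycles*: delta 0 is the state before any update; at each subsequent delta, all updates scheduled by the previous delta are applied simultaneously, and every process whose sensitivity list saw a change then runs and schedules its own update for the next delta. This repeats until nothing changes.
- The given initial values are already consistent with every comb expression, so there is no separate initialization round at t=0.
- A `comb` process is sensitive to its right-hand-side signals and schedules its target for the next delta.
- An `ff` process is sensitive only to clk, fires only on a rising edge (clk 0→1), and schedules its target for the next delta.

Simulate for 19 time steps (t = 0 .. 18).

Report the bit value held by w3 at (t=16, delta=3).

0

t0.Δ0 w4=1 w1=0 w3=1 clk=0 w2=0
t0.Δ1 w4=1 w1=0 w3=1 clk=1 w2=0
t0.Δ2 w4=0 w1=0 w3=1 clk=1 w2=0
t0.Δ3 w4=0 w1=0 w3=0 clk=1 w2=0
t1.Δ0 w4=0 w1=0 w3=0 clk=1 w2=0
t1.Δ1 w4=0 w1=0 w3=0 clk=0 w2=0
t2.Δ0 w4=0 w1=0 w3=0 clk=0 w2=0
t2.Δ1 w4=0 w1=0 w3=0 clk=1 w2=0
t2.Δ2 w4=1 w1=0 w3=0 clk=1 w2=0
t2.Δ3 w4=1 w1=0 w3=1 clk=1 w2=0
t3.Δ0 w4=1 w1=0 w3=1 clk=1 w2=0
t3.Δ1 w4=1 w1=0 w3=1 clk=0 w2=0
t4.Δ0 w4=1 w1=0 w3=1 clk=0 w2=0
t4.Δ1 w4=1 w1=0 w3=1 clk=1 w2=0
t4.Δ2 w4=0 w1=0 w3=1 clk=1 w2=0
t4.Δ3 w4=0 w1=0 w3=0 clk=1 w2=0
t5.Δ0 w4=0 w1=0 w3=0 clk=1 w2=0
t5.Δ1 w4=0 w1=0 w3=0 clk=0 w2=0
t6.Δ0 w4=0 w1=0 w3=0 clk=0 w2=0
t6.Δ1 w4=0 w1=0 w3=0 clk=1 w2=0
t6.Δ2 w4=1 w1=0 w3=0 clk=1 w2=0
t6.Δ3 w4=1 w1=0 w3=1 clk=1 w2=0
t7.Δ0 w4=1 w1=0 w3=1 clk=1 w2=0
t7.Δ1 w4=1 w1=0 w3=1 clk=0 w2=0
t8.Δ0 w4=1 w1=0 w3=1 clk=0 w2=0
t8.Δ1 w4=1 w1=0 w3=1 clk=1 w2=0
t8.Δ2 w4=0 w1=0 w3=1 clk=1 w2=0
t8.Δ3 w4=0 w1=0 w3=0 clk=1 w2=0
t9.Δ0 w4=0 w1=0 w3=0 clk=1 w2=0
t9.Δ1 w4=0 w1=0 w3=0 clk=0 w2=0
t10.Δ0 w4=0 w1=0 w3=0 clk=0 w2=0
t10.Δ1 w4=0 w1=0 w3=0 clk=1 w2=0
t10.Δ2 w4=1 w1=0 w3=0 clk=1 w2=0
t10.Δ3 w4=1 w1=0 w3=1 clk=1 w2=0
t11.Δ0 w4=1 w1=0 w3=1 clk=1 w2=0
t11.Δ1 w4=1 w1=0 w3=1 clk=0 w2=0
t12.Δ0 w4=1 w1=0 w3=1 clk=0 w2=0
t12.Δ1 w4=1 w1=0 w3=1 clk=1 w2=0
t12.Δ2 w4=0 w1=0 w3=1 clk=1 w2=0
t12.Δ3 w4=0 w1=0 w3=0 clk=1 w2=0
t13.Δ0 w4=0 w1=0 w3=0 clk=1 w2=0
t13.Δ1 w4=0 w1=0 w3=0 clk=0 w2=0
t14.Δ0 w4=0 w1=0 w3=0 clk=0 w2=0
t14.Δ1 w4=0 w1=0 w3=0 clk=1 w2=0
t14.Δ2 w4=1 w1=0 w3=0 clk=1 w2=0
t14.Δ3 w4=1 w1=0 w3=1 clk=1 w2=0
t15.Δ0 w4=1 w1=0 w3=1 clk=1 w2=0
t15.Δ1 w4=1 w1=0 w3=1 clk=0 w2=0
t16.Δ0 w4=1 w1=0 w3=1 clk=0 w2=0
t16.Δ1 w4=1 w1=0 w3=1 clk=1 w2=0
t16.Δ2 w4=0 w1=0 w3=1 clk=1 w2=0
t16.Δ3 w4=0 w1=0 w3=0 clk=1 w2=0
t17.Δ0 w4=0 w1=0 w3=0 clk=1 w2=0
t17.Δ1 w4=0 w1=0 w3=0 clk=0 w2=0
t18.Δ0 w4=0 w1=0 w3=0 clk=0 w2=0
t18.Δ1 w4=0 w1=0 w3=0 clk=1 w2=0
t18.Δ2 w4=1 w1=0 w3=0 clk=1 w2=0
t18.Δ3 w4=1 w1=0 w3=1 clk=1 w2=0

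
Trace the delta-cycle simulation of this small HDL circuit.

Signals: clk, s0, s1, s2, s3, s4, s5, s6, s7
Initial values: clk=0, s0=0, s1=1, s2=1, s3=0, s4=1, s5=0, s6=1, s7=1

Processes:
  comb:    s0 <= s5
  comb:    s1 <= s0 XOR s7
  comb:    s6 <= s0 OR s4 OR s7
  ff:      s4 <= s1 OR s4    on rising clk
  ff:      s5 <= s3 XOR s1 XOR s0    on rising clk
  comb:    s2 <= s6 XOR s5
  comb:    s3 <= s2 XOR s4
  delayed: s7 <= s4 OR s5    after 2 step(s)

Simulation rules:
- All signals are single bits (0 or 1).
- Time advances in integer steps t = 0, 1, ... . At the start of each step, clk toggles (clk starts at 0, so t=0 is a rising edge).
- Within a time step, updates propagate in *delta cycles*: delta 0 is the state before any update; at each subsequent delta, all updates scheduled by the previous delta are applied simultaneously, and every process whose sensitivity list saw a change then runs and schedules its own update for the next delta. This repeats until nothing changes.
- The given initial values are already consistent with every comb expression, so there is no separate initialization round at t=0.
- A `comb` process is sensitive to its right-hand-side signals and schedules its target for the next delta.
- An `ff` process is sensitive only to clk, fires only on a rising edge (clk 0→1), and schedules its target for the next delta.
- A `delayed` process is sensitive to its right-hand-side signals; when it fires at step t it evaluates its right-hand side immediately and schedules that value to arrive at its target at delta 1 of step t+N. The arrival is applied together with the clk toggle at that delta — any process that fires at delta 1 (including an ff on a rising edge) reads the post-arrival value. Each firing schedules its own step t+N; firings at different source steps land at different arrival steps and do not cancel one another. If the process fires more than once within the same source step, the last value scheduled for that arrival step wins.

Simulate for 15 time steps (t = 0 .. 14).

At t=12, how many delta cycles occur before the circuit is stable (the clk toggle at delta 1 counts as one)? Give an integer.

4

t0.Δ0 s1=1 s2=1 clk=0 s5=0 s0=0 s4=1 s3=0 s7=1 s6=1
t0.Δ1 s1=1 s2=1 clk=1 s5=0 s0=0 s4=1 s3=0 s7=1 s6=1
t0.Δ2 s1=1 s2=1 clk=1 s5=1 s0=0 s4=1 s3=0 s7=1 s6=1
t0.Δ3 s1=1 s2=0 clk=1 s5=1 s0=1 s4=1 s3=0 s7=1 s6=1
t0.Δ4 s1=0 s2=0 clk=1 s5=1 s0=1 s4=1 s3=1 s7=1 s6=1
t1.Δ0 s1=0 s2=0 clk=1 s5=1 s0=1 s4=1 s3=1 s7=1 s6=1
t1.Δ1 s1=0 s2=0 clk=0 s5=1 s0=1 s4=1 s3=1 s7=1 s6=1
t2.Δ0 s1=0 s2=0 clk=0 s5=1 s0=1 s4=1 s3=1 s7=1 s6=1
t2.Δ1 s1=0 s2=0 clk=1 s5=1 s0=1 s4=1 s3=1 s7=1 s6=1
t2.Δ2 s1=0 s2=0 clk=1 s5=0 s0=1 s4=1 s3=1 s7=1 s6=1
t2.Δ3 s1=0 s2=1 clk=1 s5=0 s0=0 s4=1 s3=1 s7=1 s6=1
t2.Δ4 s1=1 s2=1 clk=1 s5=0 s0=0 s4=1 s3=0 s7=1 s6=1
t3.Δ0 s1=1 s2=1 clk=1 s5=0 s0=0 s4=1 s3=0 s7=1 s6=1
t3.Δ1 s1=1 s2=1 clk=0 s5=0 s0=0 s4=1 s3=0 s7=1 s6=1
t4.Δ0 s1=1 s2=1 clk=0 s5=0 s0=0 s4=1 s3=0 s7=1 s6=1
t4.Δ1 s1=1 s2=1 clk=1 s5=0 s0=0 s4=1 s3=0 s7=1 s6=1
t4.Δ2 s1=1 s2=1 clk=1 s5=1 s0=0 s4=1 s3=0 s7=1 s6=1
t4.Δ3 s1=1 s2=0 clk=1 s5=1 s0=1 s4=1 s3=0 s7=1 s6=1
t4.Δ4 s1=0 s2=0 clk=1 s5=1 s0=1 s4=1 s3=1 s7=1 s6=1
t5.Δ0 s1=0 s2=0 clk=1 s5=1 s0=1 s4=1 s3=1 s7=1 s6=1
t5.Δ1 s1=0 s2=0 clk=0 s5=1 s0=1 s4=1 s3=1 s7=1 s6=1
t6.Δ0 s1=0 s2=0 clk=0 s5=1 s0=1 s4=1 s3=1 s7=1 s6=1
t6.Δ1 s1=0 s2=0 clk=1 s5=1 s0=1 s4=1 s3=1 s7=1 s6=1
t6.Δ2 s1=0 s2=0 clk=1 s5=0 s0=1 s4=1 s3=1 s7=1 s6=1
t6.Δ3 s1=0 s2=1 clk=1 s5=0 s0=0 s4=1 s3=1 s7=1 s6=1
t6.Δ4 s1=1 s2=1 clk=1 s5=0 s0=0 s4=1 s3=0 s7=1 s6=1
t7.Δ0 s1=1 s2=1 clk=1 s5=0 s0=0 s4=1 s3=0 s7=1 s6=1
t7.Δ1 s1=1 s2=1 clk=0 s5=0 s0=0 s4=1 s3=0 s7=1 s6=1
t8.Δ0 s1=1 s2=1 clk=0 s5=0 s0=0 s4=1 s3=0 s7=1 s6=1
t8.Δ1 s1=1 s2=1 clk=1 s5=0 s0=0 s4=1 s3=0 s7=1 s6=1
t8.Δ2 s1=1 s2=1 clk=1 s5=1 s0=0 s4=1 s3=0 s7=1 s6=1
t8.Δ3 s1=1 s2=0 clk=1 s5=1 s0=1 s4=1 s3=0 s7=1 s6=1
t8.Δ4 s1=0 s2=0 clk=1 s5=1 s0=1 s4=1 s3=1 s7=1 s6=1
t9.Δ0 s1=0 s2=0 clk=1 s5=1 s0=1 s4=1 s3=1 s7=1 s6=1
t9.Δ1 s1=0 s2=0 clk=0 s5=1 s0=1 s4=1 s3=1 s7=1 s6=1
t10.Δ0 s1=0 s2=0 clk=0 s5=1 s0=1 s4=1 s3=1 s7=1 s6=1
t10.Δ1 s1=0 s2=0 clk=1 s5=1 s0=1 s4=1 s3=1 s7=1 s6=1
t10.Δ2 s1=0 s2=0 clk=1 s5=0 s0=1 s4=1 s3=1 s7=1 s6=1
t10.Δ3 s1=0 s2=1 clk=1 s5=0 s0=0 s4=1 s3=1 s7=1 s6=1
t10.Δ4 s1=1 s2=1 clk=1 s5=0 s0=0 s4=1 s3=0 s7=1 s6=1
t11.Δ0 s1=1 s2=1 clk=1 s5=0 s0=0 s4=1 s3=0 s7=1 s6=1
t11.Δ1 s1=1 s2=1 clk=0 s5=0 s0=0 s4=1 s3=0 s7=1 s6=1
t12.Δ0 s1=1 s2=1 clk=0 s5=0 s0=0 s4=1 s3=0 s7=1 s6=1
t12.Δ1 s1=1 s2=1 clk=1 s5=0 s0=0 s4=1 s3=0 s7=1 s6=1
t12.Δ2 s1=1 s2=1 clk=1 s5=1 s0=0 s4=1 s3=0 s7=1 s6=1
t12.Δ3 s1=1 s2=0 clk=1 s5=1 s0=1 s4=1 s3=0 s7=1 s6=1
t12.Δ4 s1=0 s2=0 clk=1 s5=1 s0=1 s4=1 s3=1 s7=1 s6=1
t13.Δ0 s1=0 s2=0 clk=1 s5=1 s0=1 s4=1 s3=1 s7=1 s6=1
t13.Δ1 s1=0 s2=0 clk=0 s5=1 s0=1 s4=1 s3=1 s7=1 s6=1
t14.Δ0 s1=0 s2=0 clk=0 s5=1 s0=1 s4=1 s3=1 s7=1 s6=1
t14.Δ1 s1=0 s2=0 clk=1 s5=1 s0=1 s4=1 s3=1 s7=1 s6=1
t14.Δ2 s1=0 s2=0 clk=1 s5=0 s0=1 s4=1 s3=1 s7=1 s6=1
t14.Δ3 s1=0 s2=1 clk=1 s5=0 s0=0 s4=1 s3=1 s7=1 s6=1
t14.Δ4 s1=1 s2=1 clk=1 s5=0 s0=0 s4=1 s3=0 s7=1 s6=1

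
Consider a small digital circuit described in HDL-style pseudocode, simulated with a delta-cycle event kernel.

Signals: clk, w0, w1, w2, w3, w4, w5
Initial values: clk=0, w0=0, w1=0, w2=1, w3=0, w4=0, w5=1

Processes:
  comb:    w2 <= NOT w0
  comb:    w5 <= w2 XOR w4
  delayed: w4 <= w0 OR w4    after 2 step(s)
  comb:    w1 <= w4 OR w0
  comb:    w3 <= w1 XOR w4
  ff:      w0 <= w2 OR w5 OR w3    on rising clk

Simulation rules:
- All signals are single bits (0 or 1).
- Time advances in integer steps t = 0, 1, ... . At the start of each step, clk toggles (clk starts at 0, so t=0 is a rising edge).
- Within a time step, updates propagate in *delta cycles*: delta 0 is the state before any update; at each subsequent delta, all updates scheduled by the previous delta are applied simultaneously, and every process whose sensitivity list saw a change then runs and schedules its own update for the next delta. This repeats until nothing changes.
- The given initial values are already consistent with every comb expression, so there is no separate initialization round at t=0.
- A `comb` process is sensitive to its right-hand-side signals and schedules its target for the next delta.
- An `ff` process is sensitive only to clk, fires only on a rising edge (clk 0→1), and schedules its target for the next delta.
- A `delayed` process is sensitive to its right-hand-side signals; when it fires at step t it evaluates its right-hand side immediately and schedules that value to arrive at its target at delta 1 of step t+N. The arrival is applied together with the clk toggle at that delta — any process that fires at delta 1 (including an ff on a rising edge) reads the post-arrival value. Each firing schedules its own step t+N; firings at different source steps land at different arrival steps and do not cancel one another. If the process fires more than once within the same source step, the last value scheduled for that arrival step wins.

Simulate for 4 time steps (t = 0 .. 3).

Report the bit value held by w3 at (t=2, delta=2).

t0.Δ0 w0=0 w2=1 w4=0 w3=0 clk=0 w1=0 w5=1
t0.Δ1 w0=0 w2=1 w4=0 w3=0 clk=1 w1=0 w5=1
t0.Δ2 w0=1 w2=1 w4=0 w3=0 clk=1 w1=0 w5=1
t0.Δ3 w0=1 w2=0 w4=0 w3=0 clk=1 w1=1 w5=1
t0.Δ4 w0=1 w2=0 w4=0 w3=1 clk=1 w1=1 w5=0
t1.Δ0 w0=1 w2=0 w4=0 w3=1 clk=1 w1=1 w5=0
t1.Δ1 w0=1 w2=0 w4=0 w3=1 clk=0 w1=1 w5=0
t2.Δ0 w0=1 w2=0 w4=0 w3=1 clk=0 w1=1 w5=0
t2.Δ1 w0=1 w2=0 w4=1 w3=1 clk=1 w1=1 w5=0
t2.Δ2 w0=1 w2=0 w4=1 w3=0 clk=1 w1=1 w5=1
t3.Δ0 w0=1 w2=0 w4=1 w3=0 clk=1 w1=1 w5=1
t3.Δ1 w0=1 w2=0 w4=1 w3=0 clk=0 w1=1 w5=1

0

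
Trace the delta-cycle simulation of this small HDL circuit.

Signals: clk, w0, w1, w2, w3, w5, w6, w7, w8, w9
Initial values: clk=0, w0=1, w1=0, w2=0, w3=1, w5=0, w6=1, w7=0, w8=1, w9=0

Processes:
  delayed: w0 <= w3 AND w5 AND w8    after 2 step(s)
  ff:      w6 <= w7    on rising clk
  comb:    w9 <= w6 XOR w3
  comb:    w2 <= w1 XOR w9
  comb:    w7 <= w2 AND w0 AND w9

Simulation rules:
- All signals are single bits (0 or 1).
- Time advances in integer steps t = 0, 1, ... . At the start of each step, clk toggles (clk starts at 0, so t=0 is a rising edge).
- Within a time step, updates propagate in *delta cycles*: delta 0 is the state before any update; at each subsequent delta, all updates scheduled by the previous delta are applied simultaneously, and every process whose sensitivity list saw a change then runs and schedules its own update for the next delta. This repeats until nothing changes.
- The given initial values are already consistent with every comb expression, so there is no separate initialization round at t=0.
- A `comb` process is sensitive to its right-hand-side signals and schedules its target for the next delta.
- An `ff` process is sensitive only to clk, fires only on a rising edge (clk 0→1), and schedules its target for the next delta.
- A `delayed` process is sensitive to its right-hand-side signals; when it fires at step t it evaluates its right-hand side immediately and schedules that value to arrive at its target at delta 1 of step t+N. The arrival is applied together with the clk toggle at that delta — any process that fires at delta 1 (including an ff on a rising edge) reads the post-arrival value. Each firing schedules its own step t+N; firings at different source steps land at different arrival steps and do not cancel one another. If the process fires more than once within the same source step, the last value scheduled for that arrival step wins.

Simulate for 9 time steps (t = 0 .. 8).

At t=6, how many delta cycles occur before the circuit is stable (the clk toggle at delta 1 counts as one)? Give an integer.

t0.Δ0 w7=0 w6=1 clk=0 w1=0 w5=0 w9=0 w8=1 w0=1 w3=1 w2=0
t0.Δ1 w7=0 w6=1 clk=1 w1=0 w5=0 w9=0 w8=1 w0=1 w3=1 w2=0
t0.Δ2 w7=0 w6=0 clk=1 w1=0 w5=0 w9=0 w8=1 w0=1 w3=1 w2=0
t0.Δ3 w7=0 w6=0 clk=1 w1=0 w5=0 w9=1 w8=1 w0=1 w3=1 w2=0
t0.Δ4 w7=0 w6=0 clk=1 w1=0 w5=0 w9=1 w8=1 w0=1 w3=1 w2=1
t0.Δ5 w7=1 w6=0 clk=1 w1=0 w5=0 w9=1 w8=1 w0=1 w3=1 w2=1
t1.Δ0 w7=1 w6=0 clk=1 w1=0 w5=0 w9=1 w8=1 w0=1 w3=1 w2=1
t1.Δ1 w7=1 w6=0 clk=0 w1=0 w5=0 w9=1 w8=1 w0=1 w3=1 w2=1
t2.Δ0 w7=1 w6=0 clk=0 w1=0 w5=0 w9=1 w8=1 w0=1 w3=1 w2=1
t2.Δ1 w7=1 w6=0 clk=1 w1=0 w5=0 w9=1 w8=1 w0=1 w3=1 w2=1
t2.Δ2 w7=1 w6=1 clk=1 w1=0 w5=0 w9=1 w8=1 w0=1 w3=1 w2=1
t2.Δ3 w7=1 w6=1 clk=1 w1=0 w5=0 w9=0 w8=1 w0=1 w3=1 w2=1
t2.Δ4 w7=0 w6=1 clk=1 w1=0 w5=0 w9=0 w8=1 w0=1 w3=1 w2=0
t3.Δ0 w7=0 w6=1 clk=1 w1=0 w5=0 w9=0 w8=1 w0=1 w3=1 w2=0
t3.Δ1 w7=0 w6=1 clk=0 w1=0 w5=0 w9=0 w8=1 w0=1 w3=1 w2=0
t4.Δ0 w7=0 w6=1 clk=0 w1=0 w5=0 w9=0 w8=1 w0=1 w3=1 w2=0
t4.Δ1 w7=0 w6=1 clk=1 w1=0 w5=0 w9=0 w8=1 w0=1 w3=1 w2=0
t4.Δ2 w7=0 w6=0 clk=1 w1=0 w5=0 w9=0 w8=1 w0=1 w3=1 w2=0
t4.Δ3 w7=0 w6=0 clk=1 w1=0 w5=0 w9=1 w8=1 w0=1 w3=1 w2=0
t4.Δ4 w7=0 w6=0 clk=1 w1=0 w5=0 w9=1 w8=1 w0=1 w3=1 w2=1
t4.Δ5 w7=1 w6=0 clk=1 w1=0 w5=0 w9=1 w8=1 w0=1 w3=1 w2=1
t5.Δ0 w7=1 w6=0 clk=1 w1=0 w5=0 w9=1 w8=1 w0=1 w3=1 w2=1
t5.Δ1 w7=1 w6=0 clk=0 w1=0 w5=0 w9=1 w8=1 w0=1 w3=1 w2=1
t6.Δ0 w7=1 w6=0 clk=0 w1=0 w5=0 w9=1 w8=1 w0=1 w3=1 w2=1
t6.Δ1 w7=1 w6=0 clk=1 w1=0 w5=0 w9=1 w8=1 w0=1 w3=1 w2=1
t6.Δ2 w7=1 w6=1 clk=1 w1=0 w5=0 w9=1 w8=1 w0=1 w3=1 w2=1
t6.Δ3 w7=1 w6=1 clk=1 w1=0 w5=0 w9=0 w8=1 w0=1 w3=1 w2=1
t6.Δ4 w7=0 w6=1 clk=1 w1=0 w5=0 w9=0 w8=1 w0=1 w3=1 w2=0
t7.Δ0 w7=0 w6=1 clk=1 w1=0 w5=0 w9=0 w8=1 w0=1 w3=1 w2=0
t7.Δ1 w7=0 w6=1 clk=0 w1=0 w5=0 w9=0 w8=1 w0=1 w3=1 w2=0
t8.Δ0 w7=0 w6=1 clk=0 w1=0 w5=0 w9=0 w8=1 w0=1 w3=1 w2=0
t8.Δ1 w7=0 w6=1 clk=1 w1=0 w5=0 w9=0 w8=1 w0=1 w3=1 w2=0
t8.Δ2 w7=0 w6=0 clk=1 w1=0 w5=0 w9=0 w8=1 w0=1 w3=1 w2=0
t8.Δ3 w7=0 w6=0 clk=1 w1=0 w5=0 w9=1 w8=1 w0=1 w3=1 w2=0
t8.Δ4 w7=0 w6=0 clk=1 w1=0 w5=0 w9=1 w8=1 w0=1 w3=1 w2=1
t8.Δ5 w7=1 w6=0 clk=1 w1=0 w5=0 w9=1 w8=1 w0=1 w3=1 w2=1

4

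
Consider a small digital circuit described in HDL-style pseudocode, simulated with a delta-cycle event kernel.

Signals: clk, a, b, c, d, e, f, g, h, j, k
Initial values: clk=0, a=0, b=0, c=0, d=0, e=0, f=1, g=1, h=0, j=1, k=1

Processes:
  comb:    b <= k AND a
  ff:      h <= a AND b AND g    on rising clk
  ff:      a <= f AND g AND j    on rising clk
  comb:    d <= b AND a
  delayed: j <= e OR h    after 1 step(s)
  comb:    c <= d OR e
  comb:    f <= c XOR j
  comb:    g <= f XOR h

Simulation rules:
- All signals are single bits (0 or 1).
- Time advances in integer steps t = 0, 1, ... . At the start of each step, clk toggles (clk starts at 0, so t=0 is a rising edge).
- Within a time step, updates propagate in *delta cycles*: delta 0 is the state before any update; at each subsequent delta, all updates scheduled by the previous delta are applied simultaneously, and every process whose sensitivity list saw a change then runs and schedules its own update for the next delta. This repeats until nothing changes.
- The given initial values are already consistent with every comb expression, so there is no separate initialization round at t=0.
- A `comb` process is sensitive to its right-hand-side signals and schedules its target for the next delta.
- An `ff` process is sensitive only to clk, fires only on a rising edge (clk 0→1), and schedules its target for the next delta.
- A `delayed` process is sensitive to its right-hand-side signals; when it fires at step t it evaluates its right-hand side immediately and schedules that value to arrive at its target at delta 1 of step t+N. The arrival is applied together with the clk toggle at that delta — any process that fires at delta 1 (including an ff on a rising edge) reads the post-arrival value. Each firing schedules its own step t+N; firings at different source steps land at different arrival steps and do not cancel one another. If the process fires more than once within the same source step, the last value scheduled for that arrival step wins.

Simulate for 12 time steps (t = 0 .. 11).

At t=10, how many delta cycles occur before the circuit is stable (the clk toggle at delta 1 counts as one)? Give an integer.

6

t0.Δ0 j=1 h=0 b=0 g=1 clk=0 f=1 k=1 a=0 d=0 e=0 c=0
t0.Δ1 j=1 h=0 b=0 g=1 clk=1 f=1 k=1 a=0 d=0 e=0 c=0
t0.Δ2 j=1 h=0 b=0 g=1 clk=1 f=1 k=1 a=1 d=0 e=0 c=0
t0.Δ3 j=1 h=0 b=1 g=1 clk=1 f=1 k=1 a=1 d=0 e=0 c=0
t0.Δ4 j=1 h=0 b=1 g=1 clk=1 f=1 k=1 a=1 d=1 e=0 c=0
t0.Δ5 j=1 h=0 b=1 g=1 clk=1 f=1 k=1 a=1 d=1 e=0 c=1
t0.Δ6 j=1 h=0 b=1 g=1 clk=1 f=0 k=1 a=1 d=1 e=0 c=1
t0.Δ7 j=1 h=0 b=1 g=0 clk=1 f=0 k=1 a=1 d=1 e=0 c=1
t1.Δ0 j=1 h=0 b=1 g=0 clk=1 f=0 k=1 a=1 d=1 e=0 c=1
t1.Δ1 j=1 h=0 b=1 g=0 clk=0 f=0 k=1 a=1 d=1 e=0 c=1
t2.Δ0 j=1 h=0 b=1 g=0 clk=0 f=0 k=1 a=1 d=1 e=0 c=1
t2.Δ1 j=1 h=0 b=1 g=0 clk=1 f=0 k=1 a=1 d=1 e=0 c=1
t2.Δ2 j=1 h=0 b=1 g=0 clk=1 f=0 k=1 a=0 d=1 e=0 c=1
t2.Δ3 j=1 h=0 b=0 g=0 clk=1 f=0 k=1 a=0 d=0 e=0 c=1
t2.Δ4 j=1 h=0 b=0 g=0 clk=1 f=0 k=1 a=0 d=0 e=0 c=0
t2.Δ5 j=1 h=0 b=0 g=0 clk=1 f=1 k=1 a=0 d=0 e=0 c=0
t2.Δ6 j=1 h=0 b=0 g=1 clk=1 f=1 k=1 a=0 d=0 e=0 c=0
t3.Δ0 j=1 h=0 b=0 g=1 clk=1 f=1 k=1 a=0 d=0 e=0 c=0
t3.Δ1 j=1 h=0 b=0 g=1 clk=0 f=1 k=1 a=0 d=0 e=0 c=0
t4.Δ0 j=1 h=0 b=0 g=1 clk=0 f=1 k=1 a=0 d=0 e=0 c=0
t4.Δ1 j=1 h=0 b=0 g=1 clk=1 f=1 k=1 a=0 d=0 e=0 c=0
t4.Δ2 j=1 h=0 b=0 g=1 clk=1 f=1 k=1 a=1 d=0 e=0 c=0
t4.Δ3 j=1 h=0 b=1 g=1 clk=1 f=1 k=1 a=1 d=0 e=0 c=0
t4.Δ4 j=1 h=0 b=1 g=1 clk=1 f=1 k=1 a=1 d=1 e=0 c=0
t4.Δ5 j=1 h=0 b=1 g=1 clk=1 f=1 k=1 a=1 d=1 e=0 c=1
t4.Δ6 j=1 h=0 b=1 g=1 clk=1 f=0 k=1 a=1 d=1 e=0 c=1
t4.Δ7 j=1 h=0 b=1 g=0 clk=1 f=0 k=1 a=1 d=1 e=0 c=1
t5.Δ0 j=1 h=0 b=1 g=0 clk=1 f=0 k=1 a=1 d=1 e=0 c=1
t5.Δ1 j=1 h=0 b=1 g=0 clk=0 f=0 k=1 a=1 d=1 e=0 c=1
t6.Δ0 j=1 h=0 b=1 g=0 clk=0 f=0 k=1 a=1 d=1 e=0 c=1
t6.Δ1 j=1 h=0 b=1 g=0 clk=1 f=0 k=1 a=1 d=1 e=0 c=1
t6.Δ2 j=1 h=0 b=1 g=0 clk=1 f=0 k=1 a=0 d=1 e=0 c=1
t6.Δ3 j=1 h=0 b=0 g=0 clk=1 f=0 k=1 a=0 d=0 e=0 c=1
t6.Δ4 j=1 h=0 b=0 g=0 clk=1 f=0 k=1 a=0 d=0 e=0 c=0
t6.Δ5 j=1 h=0 b=0 g=0 clk=1 f=1 k=1 a=0 d=0 e=0 c=0
t6.Δ6 j=1 h=0 b=0 g=1 clk=1 f=1 k=1 a=0 d=0 e=0 c=0
t7.Δ0 j=1 h=0 b=0 g=1 clk=1 f=1 k=1 a=0 d=0 e=0 c=0
t7.Δ1 j=1 h=0 b=0 g=1 clk=0 f=1 k=1 a=0 d=0 e=0 c=0
t8.Δ0 j=1 h=0 b=0 g=1 clk=0 f=1 k=1 a=0 d=0 e=0 c=0
t8.Δ1 j=1 h=0 b=0 g=1 clk=1 f=1 k=1 a=0 d=0 e=0 c=0
t8.Δ2 j=1 h=0 b=0 g=1 clk=1 f=1 k=1 a=1 d=0 e=0 c=0
t8.Δ3 j=1 h=0 b=1 g=1 clk=1 f=1 k=1 a=1 d=0 e=0 c=0
t8.Δ4 j=1 h=0 b=1 g=1 clk=1 f=1 k=1 a=1 d=1 e=0 c=0
t8.Δ5 j=1 h=0 b=1 g=1 clk=1 f=1 k=1 a=1 d=1 e=0 c=1
t8.Δ6 j=1 h=0 b=1 g=1 clk=1 f=0 k=1 a=1 d=1 e=0 c=1
t8.Δ7 j=1 h=0 b=1 g=0 clk=1 f=0 k=1 a=1 d=1 e=0 c=1
t9.Δ0 j=1 h=0 b=1 g=0 clk=1 f=0 k=1 a=1 d=1 e=0 c=1
t9.Δ1 j=1 h=0 b=1 g=0 clk=0 f=0 k=1 a=1 d=1 e=0 c=1
t10.Δ0 j=1 h=0 b=1 g=0 clk=0 f=0 k=1 a=1 d=1 e=0 c=1
t10.Δ1 j=1 h=0 b=1 g=0 clk=1 f=0 k=1 a=1 d=1 e=0 c=1
t10.Δ2 j=1 h=0 b=1 g=0 clk=1 f=0 k=1 a=0 d=1 e=0 c=1
t10.Δ3 j=1 h=0 b=0 g=0 clk=1 f=0 k=1 a=0 d=0 e=0 c=1
t10.Δ4 j=1 h=0 b=0 g=0 clk=1 f=0 k=1 a=0 d=0 e=0 c=0
t10.Δ5 j=1 h=0 b=0 g=0 clk=1 f=1 k=1 a=0 d=0 e=0 c=0
t10.Δ6 j=1 h=0 b=0 g=1 clk=1 f=1 k=1 a=0 d=0 e=0 c=0
t11.Δ0 j=1 h=0 b=0 g=1 clk=1 f=1 k=1 a=0 d=0 e=0 c=0
t11.Δ1 j=1 h=0 b=0 g=1 clk=0 f=1 k=1 a=0 d=0 e=0 c=0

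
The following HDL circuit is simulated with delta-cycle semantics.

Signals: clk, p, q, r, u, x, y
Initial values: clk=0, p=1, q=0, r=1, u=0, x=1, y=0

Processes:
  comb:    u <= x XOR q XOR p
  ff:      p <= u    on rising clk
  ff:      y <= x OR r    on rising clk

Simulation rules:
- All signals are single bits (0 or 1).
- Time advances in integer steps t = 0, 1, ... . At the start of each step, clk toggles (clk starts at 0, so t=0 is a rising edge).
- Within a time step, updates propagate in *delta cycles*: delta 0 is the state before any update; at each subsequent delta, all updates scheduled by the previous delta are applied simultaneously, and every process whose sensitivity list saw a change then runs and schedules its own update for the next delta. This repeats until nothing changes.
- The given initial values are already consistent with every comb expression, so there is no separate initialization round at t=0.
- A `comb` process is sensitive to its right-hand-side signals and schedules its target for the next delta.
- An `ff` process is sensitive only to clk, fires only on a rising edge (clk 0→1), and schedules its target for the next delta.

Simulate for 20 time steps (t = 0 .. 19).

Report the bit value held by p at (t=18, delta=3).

1

t0.Δ0 p=1 x=1 q=0 r=1 u=0 clk=0 y=0
t0.Δ1 p=1 x=1 q=0 r=1 u=0 clk=1 y=0
t0.Δ2 p=0 x=1 q=0 r=1 u=0 clk=1 y=1
t0.Δ3 p=0 x=1 q=0 r=1 u=1 clk=1 y=1
t1.Δ0 p=0 x=1 q=0 r=1 u=1 clk=1 y=1
t1.Δ1 p=0 x=1 q=0 r=1 u=1 clk=0 y=1
t2.Δ0 p=0 x=1 q=0 r=1 u=1 clk=0 y=1
t2.Δ1 p=0 x=1 q=0 r=1 u=1 clk=1 y=1
t2.Δ2 p=1 x=1 q=0 r=1 u=1 clk=1 y=1
t2.Δ3 p=1 x=1 q=0 r=1 u=0 clk=1 y=1
t3.Δ0 p=1 x=1 q=0 r=1 u=0 clk=1 y=1
t3.Δ1 p=1 x=1 q=0 r=1 u=0 clk=0 y=1
t4.Δ0 p=1 x=1 q=0 r=1 u=0 clk=0 y=1
t4.Δ1 p=1 x=1 q=0 r=1 u=0 clk=1 y=1
t4.Δ2 p=0 x=1 q=0 r=1 u=0 clk=1 y=1
t4.Δ3 p=0 x=1 q=0 r=1 u=1 clk=1 y=1
t5.Δ0 p=0 x=1 q=0 r=1 u=1 clk=1 y=1
t5.Δ1 p=0 x=1 q=0 r=1 u=1 clk=0 y=1
t6.Δ0 p=0 x=1 q=0 r=1 u=1 clk=0 y=1
t6.Δ1 p=0 x=1 q=0 r=1 u=1 clk=1 y=1
t6.Δ2 p=1 x=1 q=0 r=1 u=1 clk=1 y=1
t6.Δ3 p=1 x=1 q=0 r=1 u=0 clk=1 y=1
t7.Δ0 p=1 x=1 q=0 r=1 u=0 clk=1 y=1
t7.Δ1 p=1 x=1 q=0 r=1 u=0 clk=0 y=1
t8.Δ0 p=1 x=1 q=0 r=1 u=0 clk=0 y=1
t8.Δ1 p=1 x=1 q=0 r=1 u=0 clk=1 y=1
t8.Δ2 p=0 x=1 q=0 r=1 u=0 clk=1 y=1
t8.Δ3 p=0 x=1 q=0 r=1 u=1 clk=1 y=1
t9.Δ0 p=0 x=1 q=0 r=1 u=1 clk=1 y=1
t9.Δ1 p=0 x=1 q=0 r=1 u=1 clk=0 y=1
t10.Δ0 p=0 x=1 q=0 r=1 u=1 clk=0 y=1
t10.Δ1 p=0 x=1 q=0 r=1 u=1 clk=1 y=1
t10.Δ2 p=1 x=1 q=0 r=1 u=1 clk=1 y=1
t10.Δ3 p=1 x=1 q=0 r=1 u=0 clk=1 y=1
t11.Δ0 p=1 x=1 q=0 r=1 u=0 clk=1 y=1
t11.Δ1 p=1 x=1 q=0 r=1 u=0 clk=0 y=1
t12.Δ0 p=1 x=1 q=0 r=1 u=0 clk=0 y=1
t12.Δ1 p=1 x=1 q=0 r=1 u=0 clk=1 y=1
t12.Δ2 p=0 x=1 q=0 r=1 u=0 clk=1 y=1
t12.Δ3 p=0 x=1 q=0 r=1 u=1 clk=1 y=1
t13.Δ0 p=0 x=1 q=0 r=1 u=1 clk=1 y=1
t13.Δ1 p=0 x=1 q=0 r=1 u=1 clk=0 y=1
t14.Δ0 p=0 x=1 q=0 r=1 u=1 clk=0 y=1
t14.Δ1 p=0 x=1 q=0 r=1 u=1 clk=1 y=1
t14.Δ2 p=1 x=1 q=0 r=1 u=1 clk=1 y=1
t14.Δ3 p=1 x=1 q=0 r=1 u=0 clk=1 y=1
t15.Δ0 p=1 x=1 q=0 r=1 u=0 clk=1 y=1
t15.Δ1 p=1 x=1 q=0 r=1 u=0 clk=0 y=1
t16.Δ0 p=1 x=1 q=0 r=1 u=0 clk=0 y=1
t16.Δ1 p=1 x=1 q=0 r=1 u=0 clk=1 y=1
t16.Δ2 p=0 x=1 q=0 r=1 u=0 clk=1 y=1
t16.Δ3 p=0 x=1 q=0 r=1 u=1 clk=1 y=1
t17.Δ0 p=0 x=1 q=0 r=1 u=1 clk=1 y=1
t17.Δ1 p=0 x=1 q=0 r=1 u=1 clk=0 y=1
t18.Δ0 p=0 x=1 q=0 r=1 u=1 clk=0 y=1
t18.Δ1 p=0 x=1 q=0 r=1 u=1 clk=1 y=1
t18.Δ2 p=1 x=1 q=0 r=1 u=1 clk=1 y=1
t18.Δ3 p=1 x=1 q=0 r=1 u=0 clk=1 y=1
t19.Δ0 p=1 x=1 q=0 r=1 u=0 clk=1 y=1
t19.Δ1 p=1 x=1 q=0 r=1 u=0 clk=0 y=1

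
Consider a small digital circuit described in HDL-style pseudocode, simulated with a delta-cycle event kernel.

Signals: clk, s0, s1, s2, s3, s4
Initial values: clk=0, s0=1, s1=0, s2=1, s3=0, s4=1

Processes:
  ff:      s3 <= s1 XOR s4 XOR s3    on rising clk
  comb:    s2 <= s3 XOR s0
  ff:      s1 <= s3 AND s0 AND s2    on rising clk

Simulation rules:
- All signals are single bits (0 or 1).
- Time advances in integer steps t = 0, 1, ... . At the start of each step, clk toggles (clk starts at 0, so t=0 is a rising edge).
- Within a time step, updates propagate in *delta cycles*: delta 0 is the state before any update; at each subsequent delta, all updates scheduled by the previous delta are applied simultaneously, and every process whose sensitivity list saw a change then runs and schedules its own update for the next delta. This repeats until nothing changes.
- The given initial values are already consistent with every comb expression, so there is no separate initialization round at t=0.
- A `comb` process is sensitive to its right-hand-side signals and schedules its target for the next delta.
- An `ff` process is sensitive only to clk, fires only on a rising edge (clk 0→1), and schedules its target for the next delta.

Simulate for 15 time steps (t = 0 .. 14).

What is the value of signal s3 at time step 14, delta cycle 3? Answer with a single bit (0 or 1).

t=0 Δ0: s3=0 clk=0 s4=1 s0=1 s2=1 s1=0
  Δ1: clk:0→1
  Δ2: s3:0→1
  Δ3: s2:1→0
  (3Δ to stable)
t=1 Δ0: s3=1 clk=1 s4=1 s0=1 s2=0 s1=0
  Δ1: clk:1→0
  (1Δ to stable)
t=2 Δ0: s3=1 clk=0 s4=1 s0=1 s2=0 s1=0
  Δ1: clk:0→1
  Δ2: s3:1→0
  Δ3: s2:0→1
  (3Δ to stable)
t=3 Δ0: s3=0 clk=1 s4=1 s0=1 s2=1 s1=0
  Δ1: clk:1→0
  (1Δ to stable)
t=4 Δ0: s3=0 clk=0 s4=1 s0=1 s2=1 s1=0
  Δ1: clk:0→1
  Δ2: s3:0→1
  Δ3: s2:1→0
  (3Δ to stable)
t=5 Δ0: s3=1 clk=1 s4=1 s0=1 s2=0 s1=0
  Δ1: clk:1→0
  (1Δ to stable)
t=6 Δ0: s3=1 clk=0 s4=1 s0=1 s2=0 s1=0
  Δ1: clk:0→1
  Δ2: s3:1→0
  Δ3: s2:0→1
  (3Δ to stable)
t=7 Δ0: s3=0 clk=1 s4=1 s0=1 s2=1 s1=0
  Δ1: clk:1→0
  (1Δ to stable)
t=8 Δ0: s3=0 clk=0 s4=1 s0=1 s2=1 s1=0
  Δ1: clk:0→1
  Δ2: s3:0→1
  Δ3: s2:1→0
  (3Δ to stable)
t=9 Δ0: s3=1 clk=1 s4=1 s0=1 s2=0 s1=0
  Δ1: clk:1→0
  (1Δ to stable)
t=10 Δ0: s3=1 clk=0 s4=1 s0=1 s2=0 s1=0
  Δ1: clk:0→1
  Δ2: s3:1→0
  Δ3: s2:0→1
  (3Δ to stable)
t=11 Δ0: s3=0 clk=1 s4=1 s0=1 s2=1 s1=0
  Δ1: clk:1→0
  (1Δ to stable)
t=12 Δ0: s3=0 clk=0 s4=1 s0=1 s2=1 s1=0
  Δ1: clk:0→1
  Δ2: s3:0→1
  Δ3: s2:1→0
  (3Δ to stable)
t=13 Δ0: s3=1 clk=1 s4=1 s0=1 s2=0 s1=0
  Δ1: clk:1→0
  (1Δ to stable)
t=14 Δ0: s3=1 clk=0 s4=1 s0=1 s2=0 s1=0
  Δ1: clk:0→1
  Δ2: s3:1→0
  Δ3: s2:0→1
  (3Δ to stable)

0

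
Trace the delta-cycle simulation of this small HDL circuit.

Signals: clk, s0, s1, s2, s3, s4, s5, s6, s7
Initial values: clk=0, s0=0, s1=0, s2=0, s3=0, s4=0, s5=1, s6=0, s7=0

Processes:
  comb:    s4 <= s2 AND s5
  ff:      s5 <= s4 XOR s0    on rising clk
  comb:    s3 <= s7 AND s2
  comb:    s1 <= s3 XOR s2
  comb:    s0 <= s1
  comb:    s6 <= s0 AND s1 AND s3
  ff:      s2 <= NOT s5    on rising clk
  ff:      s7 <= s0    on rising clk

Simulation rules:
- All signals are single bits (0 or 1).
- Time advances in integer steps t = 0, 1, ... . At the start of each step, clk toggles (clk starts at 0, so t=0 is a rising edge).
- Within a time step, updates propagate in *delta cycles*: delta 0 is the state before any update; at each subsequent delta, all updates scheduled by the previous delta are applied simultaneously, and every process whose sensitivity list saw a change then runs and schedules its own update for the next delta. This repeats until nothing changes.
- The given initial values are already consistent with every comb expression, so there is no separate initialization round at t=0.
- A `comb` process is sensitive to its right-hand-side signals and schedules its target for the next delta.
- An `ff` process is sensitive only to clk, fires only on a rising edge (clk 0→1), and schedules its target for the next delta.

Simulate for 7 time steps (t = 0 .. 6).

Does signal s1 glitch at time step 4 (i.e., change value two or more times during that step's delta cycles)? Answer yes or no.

no

[bits: s3,s2,s6,s4,s1,s5,clk,s0,s7]
t=0: Δ0=000001000 Δ1=000001100 Δ2=000000100 | 2Δ
t=1: Δ0=000000100 Δ1=000000000 | 1Δ
t=2: Δ0=000000000 Δ1=000000100 Δ2=010000100 Δ3=010010100 Δ4=010010110 | 4Δ
t=3: Δ0=010010110 Δ1=010010010 | 1Δ
t=4: Δ0=010010010 Δ1=010010110 Δ2=010011111 Δ3=110111111 Δ4=111101111 Δ5=110101101 | 5Δ
t=5: Δ0=110101101 Δ1=110101001 | 1Δ
t=6: Δ0=110101001 Δ1=110101101 Δ2=100101100 Δ3=000011100 Δ4=000001110 Δ5=000001100 | 5Δ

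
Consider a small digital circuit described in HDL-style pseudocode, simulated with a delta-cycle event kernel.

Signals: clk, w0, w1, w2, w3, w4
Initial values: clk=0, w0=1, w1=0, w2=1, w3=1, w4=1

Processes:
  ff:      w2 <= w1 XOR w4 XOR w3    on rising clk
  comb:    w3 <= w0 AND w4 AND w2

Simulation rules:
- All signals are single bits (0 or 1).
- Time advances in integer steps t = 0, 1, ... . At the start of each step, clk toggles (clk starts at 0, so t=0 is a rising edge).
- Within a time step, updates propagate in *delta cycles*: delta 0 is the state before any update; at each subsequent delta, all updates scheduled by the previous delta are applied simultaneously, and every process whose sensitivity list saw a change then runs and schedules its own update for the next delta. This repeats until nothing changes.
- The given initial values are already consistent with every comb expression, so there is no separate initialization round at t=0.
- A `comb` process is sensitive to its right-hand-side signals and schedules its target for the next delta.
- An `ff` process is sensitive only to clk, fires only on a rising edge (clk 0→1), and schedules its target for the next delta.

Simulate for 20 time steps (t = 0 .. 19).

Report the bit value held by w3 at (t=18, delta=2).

t0.Δ0 w2=1 w3=1 w4=1 w0=1 w1=0 clk=0
t0.Δ1 w2=1 w3=1 w4=1 w0=1 w1=0 clk=1
t0.Δ2 w2=0 w3=1 w4=1 w0=1 w1=0 clk=1
t0.Δ3 w2=0 w3=0 w4=1 w0=1 w1=0 clk=1
t1.Δ0 w2=0 w3=0 w4=1 w0=1 w1=0 clk=1
t1.Δ1 w2=0 w3=0 w4=1 w0=1 w1=0 clk=0
t2.Δ0 w2=0 w3=0 w4=1 w0=1 w1=0 clk=0
t2.Δ1 w2=0 w3=0 w4=1 w0=1 w1=0 clk=1
t2.Δ2 w2=1 w3=0 w4=1 w0=1 w1=0 clk=1
t2.Δ3 w2=1 w3=1 w4=1 w0=1 w1=0 clk=1
t3.Δ0 w2=1 w3=1 w4=1 w0=1 w1=0 clk=1
t3.Δ1 w2=1 w3=1 w4=1 w0=1 w1=0 clk=0
t4.Δ0 w2=1 w3=1 w4=1 w0=1 w1=0 clk=0
t4.Δ1 w2=1 w3=1 w4=1 w0=1 w1=0 clk=1
t4.Δ2 w2=0 w3=1 w4=1 w0=1 w1=0 clk=1
t4.Δ3 w2=0 w3=0 w4=1 w0=1 w1=0 clk=1
t5.Δ0 w2=0 w3=0 w4=1 w0=1 w1=0 clk=1
t5.Δ1 w2=0 w3=0 w4=1 w0=1 w1=0 clk=0
t6.Δ0 w2=0 w3=0 w4=1 w0=1 w1=0 clk=0
t6.Δ1 w2=0 w3=0 w4=1 w0=1 w1=0 clk=1
t6.Δ2 w2=1 w3=0 w4=1 w0=1 w1=0 clk=1
t6.Δ3 w2=1 w3=1 w4=1 w0=1 w1=0 clk=1
t7.Δ0 w2=1 w3=1 w4=1 w0=1 w1=0 clk=1
t7.Δ1 w2=1 w3=1 w4=1 w0=1 w1=0 clk=0
t8.Δ0 w2=1 w3=1 w4=1 w0=1 w1=0 clk=0
t8.Δ1 w2=1 w3=1 w4=1 w0=1 w1=0 clk=1
t8.Δ2 w2=0 w3=1 w4=1 w0=1 w1=0 clk=1
t8.Δ3 w2=0 w3=0 w4=1 w0=1 w1=0 clk=1
t9.Δ0 w2=0 w3=0 w4=1 w0=1 w1=0 clk=1
t9.Δ1 w2=0 w3=0 w4=1 w0=1 w1=0 clk=0
t10.Δ0 w2=0 w3=0 w4=1 w0=1 w1=0 clk=0
t10.Δ1 w2=0 w3=0 w4=1 w0=1 w1=0 clk=1
t10.Δ2 w2=1 w3=0 w4=1 w0=1 w1=0 clk=1
t10.Δ3 w2=1 w3=1 w4=1 w0=1 w1=0 clk=1
t11.Δ0 w2=1 w3=1 w4=1 w0=1 w1=0 clk=1
t11.Δ1 w2=1 w3=1 w4=1 w0=1 w1=0 clk=0
t12.Δ0 w2=1 w3=1 w4=1 w0=1 w1=0 clk=0
t12.Δ1 w2=1 w3=1 w4=1 w0=1 w1=0 clk=1
t12.Δ2 w2=0 w3=1 w4=1 w0=1 w1=0 clk=1
t12.Δ3 w2=0 w3=0 w4=1 w0=1 w1=0 clk=1
t13.Δ0 w2=0 w3=0 w4=1 w0=1 w1=0 clk=1
t13.Δ1 w2=0 w3=0 w4=1 w0=1 w1=0 clk=0
t14.Δ0 w2=0 w3=0 w4=1 w0=1 w1=0 clk=0
t14.Δ1 w2=0 w3=0 w4=1 w0=1 w1=0 clk=1
t14.Δ2 w2=1 w3=0 w4=1 w0=1 w1=0 clk=1
t14.Δ3 w2=1 w3=1 w4=1 w0=1 w1=0 clk=1
t15.Δ0 w2=1 w3=1 w4=1 w0=1 w1=0 clk=1
t15.Δ1 w2=1 w3=1 w4=1 w0=1 w1=0 clk=0
t16.Δ0 w2=1 w3=1 w4=1 w0=1 w1=0 clk=0
t16.Δ1 w2=1 w3=1 w4=1 w0=1 w1=0 clk=1
t16.Δ2 w2=0 w3=1 w4=1 w0=1 w1=0 clk=1
t16.Δ3 w2=0 w3=0 w4=1 w0=1 w1=0 clk=1
t17.Δ0 w2=0 w3=0 w4=1 w0=1 w1=0 clk=1
t17.Δ1 w2=0 w3=0 w4=1 w0=1 w1=0 clk=0
t18.Δ0 w2=0 w3=0 w4=1 w0=1 w1=0 clk=0
t18.Δ1 w2=0 w3=0 w4=1 w0=1 w1=0 clk=1
t18.Δ2 w2=1 w3=0 w4=1 w0=1 w1=0 clk=1
t18.Δ3 w2=1 w3=1 w4=1 w0=1 w1=0 clk=1
t19.Δ0 w2=1 w3=1 w4=1 w0=1 w1=0 clk=1
t19.Δ1 w2=1 w3=1 w4=1 w0=1 w1=0 clk=0

0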